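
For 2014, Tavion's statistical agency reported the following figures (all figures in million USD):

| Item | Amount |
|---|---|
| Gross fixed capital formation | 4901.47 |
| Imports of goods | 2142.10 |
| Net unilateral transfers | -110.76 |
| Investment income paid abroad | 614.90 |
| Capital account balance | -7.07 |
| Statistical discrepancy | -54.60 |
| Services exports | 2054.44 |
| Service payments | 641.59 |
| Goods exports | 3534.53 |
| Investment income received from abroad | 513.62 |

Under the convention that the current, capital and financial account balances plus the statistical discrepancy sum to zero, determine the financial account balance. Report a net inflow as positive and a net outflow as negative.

-2531.57

Goods balance = 3534.53 - 2142.10 = 1392.43
Services balance = 2054.44 - 641.59 = 1412.85
Trade balance (goods + services) = 1392.43 + 1412.85 = 2805.28
Net primary income = 513.62 - 614.90 = -101.28
Net secondary income = -110.76
Current account = 2805.28 + (-101.28) + (-110.76) = 2593.24
Financial account = -(2593.24 + (-7.07) + (-54.60)) = -2531.57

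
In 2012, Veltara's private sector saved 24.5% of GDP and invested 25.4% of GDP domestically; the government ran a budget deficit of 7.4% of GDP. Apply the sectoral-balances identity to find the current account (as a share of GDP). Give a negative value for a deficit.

-8.3

By the sectoral-balances identity, CA = (S_private - I) + (T - G).
Private balance = 24.5 - 25.4 = -0.9
Government balance (T - G) = -7.4
CA = -0.9 + (-7.4) = -8.3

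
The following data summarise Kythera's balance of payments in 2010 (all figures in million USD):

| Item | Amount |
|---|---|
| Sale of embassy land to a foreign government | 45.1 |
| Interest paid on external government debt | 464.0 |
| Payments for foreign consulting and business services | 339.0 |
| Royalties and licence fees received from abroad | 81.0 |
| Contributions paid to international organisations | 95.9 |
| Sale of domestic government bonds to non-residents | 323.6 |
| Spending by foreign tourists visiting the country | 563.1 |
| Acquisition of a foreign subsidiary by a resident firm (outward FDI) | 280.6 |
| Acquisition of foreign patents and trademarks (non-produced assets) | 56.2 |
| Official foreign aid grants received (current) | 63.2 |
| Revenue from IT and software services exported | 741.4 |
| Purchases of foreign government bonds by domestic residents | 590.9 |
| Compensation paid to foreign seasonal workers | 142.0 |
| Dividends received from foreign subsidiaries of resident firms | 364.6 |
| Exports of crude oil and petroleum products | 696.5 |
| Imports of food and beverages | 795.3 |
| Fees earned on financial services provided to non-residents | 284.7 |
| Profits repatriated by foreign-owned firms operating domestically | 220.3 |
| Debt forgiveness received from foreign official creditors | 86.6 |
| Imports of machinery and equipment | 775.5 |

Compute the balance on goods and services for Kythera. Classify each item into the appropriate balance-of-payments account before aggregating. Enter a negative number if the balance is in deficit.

Goods: -795.3 + 696.5 - 775.5 = -874.3
Services: 563.1 + 81.0 + 741.4 + 284.7 - 339.0 = 1331.2
Trade balance = -874.3 + 1331.2 = 456.9
(Excluded from the trade balance — capital account: sale of embassy land to a foreign government 45.1, acquisition of foreign patents and trademarks (non-produced assets) 56.2, debt forgiveness received from foreign official creditors 86.6; primary income: interest paid on external government debt 464.0, compensation paid to foreign seasonal workers 142.0, dividends received from foreign subsidiaries of resident firms 364.6, profits repatriated by foreign-owned firms operating domestically 220.3; secondary income: contributions paid to international organisations 95.9, official foreign aid grants received (current) 63.2; financial account: sale of domestic government bonds to non-residents 323.6, acquisition of a foreign subsidiary by a resident firm (outward FDI) 280.6, purchases of foreign government bonds by domestic residents 590.9.)

456.9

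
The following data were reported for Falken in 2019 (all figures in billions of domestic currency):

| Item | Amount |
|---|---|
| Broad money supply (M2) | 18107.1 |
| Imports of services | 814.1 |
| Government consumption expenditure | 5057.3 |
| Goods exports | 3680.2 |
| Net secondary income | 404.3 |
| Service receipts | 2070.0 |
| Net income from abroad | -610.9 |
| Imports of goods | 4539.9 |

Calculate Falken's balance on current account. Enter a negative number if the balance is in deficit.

189.6

Goods balance = 3680.2 - 4539.9 = -859.7
Services balance = 2070.0 - 814.1 = 1255.9
Trade balance (goods + services) = -859.7 + 1255.9 = 396.2
Net primary income = -610.9
Net secondary income = 404.3
Current account = 396.2 + (-610.9) + 404.3 = 189.6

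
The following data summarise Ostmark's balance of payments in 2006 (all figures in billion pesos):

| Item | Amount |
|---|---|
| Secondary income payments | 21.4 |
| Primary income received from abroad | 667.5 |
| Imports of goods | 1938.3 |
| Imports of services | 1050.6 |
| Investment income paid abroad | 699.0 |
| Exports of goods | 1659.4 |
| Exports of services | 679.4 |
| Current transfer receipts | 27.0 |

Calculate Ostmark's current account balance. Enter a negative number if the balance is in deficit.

Goods balance = 1659.4 - 1938.3 = -278.9
Services balance = 679.4 - 1050.6 = -371.2
Trade balance (goods + services) = -278.9 + (-371.2) = -650.1
Net primary income = 667.5 - 699.0 = -31.5
Net secondary income = 27.0 - 21.4 = 5.6
Current account = -650.1 + (-31.5) + 5.6 = -676.0

-676.0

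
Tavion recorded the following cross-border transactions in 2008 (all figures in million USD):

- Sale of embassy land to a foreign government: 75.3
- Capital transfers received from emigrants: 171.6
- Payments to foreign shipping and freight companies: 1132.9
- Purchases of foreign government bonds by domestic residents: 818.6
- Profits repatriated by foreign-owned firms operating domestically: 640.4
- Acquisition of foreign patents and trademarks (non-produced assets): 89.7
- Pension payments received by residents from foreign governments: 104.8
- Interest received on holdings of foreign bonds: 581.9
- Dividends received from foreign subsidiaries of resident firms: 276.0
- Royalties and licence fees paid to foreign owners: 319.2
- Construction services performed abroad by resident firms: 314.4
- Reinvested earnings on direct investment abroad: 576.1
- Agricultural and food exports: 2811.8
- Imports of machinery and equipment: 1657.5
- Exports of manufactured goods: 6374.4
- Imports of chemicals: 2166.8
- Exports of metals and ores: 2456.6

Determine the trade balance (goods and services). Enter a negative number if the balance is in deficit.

6680.8

Goods: 2811.8 + 2456.6 - 2166.8 + 6374.4 - 1657.5 = 7818.5
Services: -1132.9 + 314.4 - 319.2 = -1137.7
Trade balance = 7818.5 + (-1137.7) = 6680.8
(Excluded from the trade balance — capital account: sale of embassy land to a foreign government 75.3, capital transfers received from emigrants 171.6, acquisition of foreign patents and trademarks (non-produced assets) 89.7; financial account: purchases of foreign government bonds by domestic residents 818.6; primary income: profits repatriated by foreign-owned firms operating domestically 640.4, interest received on holdings of foreign bonds 581.9, dividends received from foreign subsidiaries of resident firms 276.0, reinvested earnings on direct investment abroad 576.1; secondary income: pension payments received by residents from foreign governments 104.8.)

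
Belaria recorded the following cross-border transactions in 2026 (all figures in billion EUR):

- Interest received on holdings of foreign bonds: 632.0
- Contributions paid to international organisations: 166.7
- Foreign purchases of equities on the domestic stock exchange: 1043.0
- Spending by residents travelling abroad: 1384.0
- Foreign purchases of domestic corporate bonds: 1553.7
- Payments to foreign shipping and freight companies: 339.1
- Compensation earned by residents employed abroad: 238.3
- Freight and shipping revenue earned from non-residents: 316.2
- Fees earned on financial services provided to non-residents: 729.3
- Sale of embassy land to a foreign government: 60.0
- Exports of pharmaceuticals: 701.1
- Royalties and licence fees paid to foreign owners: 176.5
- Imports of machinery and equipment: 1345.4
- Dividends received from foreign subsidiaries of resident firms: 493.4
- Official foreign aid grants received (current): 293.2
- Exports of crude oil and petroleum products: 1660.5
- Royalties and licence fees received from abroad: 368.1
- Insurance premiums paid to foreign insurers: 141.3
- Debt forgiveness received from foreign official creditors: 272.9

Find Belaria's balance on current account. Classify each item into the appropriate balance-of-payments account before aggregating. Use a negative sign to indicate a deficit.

1879.1

Goods: -1345.4 + 701.1 + 1660.5 = 1016.2
Services: -176.5 - 1384.0 + 729.3 + 316.2 - 141.3 + 368.1 - 339.1 = -627.3
Primary income: 632.0 + 238.3 + 493.4 = 1363.7
Secondary income: -166.7 + 293.2 = 126.5
Current account = 1016.2 + (-627.3) + 1363.7 + 126.5 = 1879.1
(Excluded from the current account — financial account: foreign purchases of equities on the domestic stock exchange 1043.0, foreign purchases of domestic corporate bonds 1553.7; capital account: sale of embassy land to a foreign government 60.0, debt forgiveness received from foreign official creditors 272.9.)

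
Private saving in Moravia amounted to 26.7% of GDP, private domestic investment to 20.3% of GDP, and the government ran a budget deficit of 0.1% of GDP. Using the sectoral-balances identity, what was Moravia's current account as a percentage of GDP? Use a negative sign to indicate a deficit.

By the sectoral-balances identity, CA = (S_private - I) + (T - G).
Private balance = 26.7 - 20.3 = 6.4
Government balance (T - G) = -0.1
CA = 6.4 + (-0.1) = 6.3

6.3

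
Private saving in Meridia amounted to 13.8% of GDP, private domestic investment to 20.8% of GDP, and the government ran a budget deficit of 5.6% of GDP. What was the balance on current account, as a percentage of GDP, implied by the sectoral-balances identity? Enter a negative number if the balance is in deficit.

By the sectoral-balances identity, CA = (S_private - I) + (T - G).
Private balance = 13.8 - 20.8 = -7.0
Government balance (T - G) = -5.6
CA = -7.0 + (-5.6) = -12.6

-12.6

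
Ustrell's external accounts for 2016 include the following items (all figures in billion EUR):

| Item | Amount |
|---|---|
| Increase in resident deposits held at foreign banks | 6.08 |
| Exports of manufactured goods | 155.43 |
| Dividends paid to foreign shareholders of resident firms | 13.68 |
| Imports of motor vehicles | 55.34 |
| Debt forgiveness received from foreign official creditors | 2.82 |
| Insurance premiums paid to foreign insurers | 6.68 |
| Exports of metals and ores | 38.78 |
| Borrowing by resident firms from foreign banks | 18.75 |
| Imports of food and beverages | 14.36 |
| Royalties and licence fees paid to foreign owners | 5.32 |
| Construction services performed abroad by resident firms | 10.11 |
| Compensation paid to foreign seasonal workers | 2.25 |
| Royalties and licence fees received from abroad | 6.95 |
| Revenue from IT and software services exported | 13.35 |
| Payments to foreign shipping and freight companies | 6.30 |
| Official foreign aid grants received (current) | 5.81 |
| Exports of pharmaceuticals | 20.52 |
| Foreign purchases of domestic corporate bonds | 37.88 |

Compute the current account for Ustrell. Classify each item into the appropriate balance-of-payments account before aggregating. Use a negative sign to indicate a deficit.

Goods: -14.36 + 20.52 + 155.43 + 38.78 - 55.34 = 145.03
Services: -5.32 - 6.30 + 10.11 - 6.68 + 6.95 + 13.35 = 12.11
Primary income: -13.68 - 2.25 = -15.93
Secondary income: 5.81
Current account = 145.03 + 12.11 + (-15.93) + 5.81 = 147.02
(Excluded from the current account — financial account: increase in resident deposits held at foreign banks 6.08, borrowing by resident firms from foreign banks 18.75, foreign purchases of domestic corporate bonds 37.88; capital account: debt forgiveness received from foreign official creditors 2.82.)

147.02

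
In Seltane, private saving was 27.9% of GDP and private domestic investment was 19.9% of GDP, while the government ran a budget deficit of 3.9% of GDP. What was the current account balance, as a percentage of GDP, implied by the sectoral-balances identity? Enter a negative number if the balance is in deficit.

By the sectoral-balances identity, CA = (S_private - I) + (T - G).
Private balance = 27.9 - 19.9 = 8.0
Government balance (T - G) = -3.9
CA = 8.0 + (-3.9) = 4.1

4.1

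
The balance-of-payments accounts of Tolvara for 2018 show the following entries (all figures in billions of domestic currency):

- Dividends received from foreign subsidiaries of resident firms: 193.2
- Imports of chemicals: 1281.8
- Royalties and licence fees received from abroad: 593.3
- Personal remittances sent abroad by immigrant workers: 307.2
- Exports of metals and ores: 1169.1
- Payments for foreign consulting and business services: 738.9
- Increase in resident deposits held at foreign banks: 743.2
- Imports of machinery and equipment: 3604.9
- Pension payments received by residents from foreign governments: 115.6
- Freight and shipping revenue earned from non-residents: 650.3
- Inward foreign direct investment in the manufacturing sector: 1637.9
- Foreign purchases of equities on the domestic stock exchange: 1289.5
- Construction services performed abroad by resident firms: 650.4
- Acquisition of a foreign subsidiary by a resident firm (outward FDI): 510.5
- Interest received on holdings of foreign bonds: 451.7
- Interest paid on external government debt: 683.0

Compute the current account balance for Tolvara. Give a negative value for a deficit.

-2792.2

Goods: 1169.1 - 1281.8 - 3604.9 = -3717.6
Services: 650.4 - 738.9 + 650.3 + 593.3 = 1155.1
Primary income: 193.2 + 451.7 - 683.0 = -38.1
Secondary income: 115.6 - 307.2 = -191.6
Current account = (-3717.6) + 1155.1 + (-38.1) + (-191.6) = -2792.2
(Excluded from the current account — financial account: increase in resident deposits held at foreign banks 743.2, inward foreign direct investment in the manufacturing sector 1637.9, foreign purchases of equities on the domestic stock exchange 1289.5, acquisition of a foreign subsidiary by a resident firm (outward FDI) 510.5.)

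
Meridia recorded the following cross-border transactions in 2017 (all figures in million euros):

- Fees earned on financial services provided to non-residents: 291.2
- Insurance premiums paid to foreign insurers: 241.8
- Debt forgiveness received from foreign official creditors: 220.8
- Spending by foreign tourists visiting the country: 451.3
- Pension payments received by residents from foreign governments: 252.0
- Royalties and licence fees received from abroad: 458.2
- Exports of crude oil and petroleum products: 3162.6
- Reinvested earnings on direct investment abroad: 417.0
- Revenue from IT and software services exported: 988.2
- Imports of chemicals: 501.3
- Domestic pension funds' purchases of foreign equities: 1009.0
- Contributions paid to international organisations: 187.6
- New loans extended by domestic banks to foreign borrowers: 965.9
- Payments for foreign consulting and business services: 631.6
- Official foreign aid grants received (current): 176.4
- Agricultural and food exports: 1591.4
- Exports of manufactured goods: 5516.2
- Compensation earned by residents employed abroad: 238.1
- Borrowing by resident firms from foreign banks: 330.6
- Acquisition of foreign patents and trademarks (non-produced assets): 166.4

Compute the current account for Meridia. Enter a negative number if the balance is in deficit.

Goods: 3162.6 + 1591.4 - 501.3 + 5516.2 = 9768.9
Services: -241.8 + 458.2 + 291.2 + 451.3 + 988.2 - 631.6 = 1315.5
Primary income: 417.0 + 238.1 = 655.1
Secondary income: -187.6 + 176.4 + 252.0 = 240.8
Current account = 9768.9 + 1315.5 + 655.1 + 240.8 = 11980.3
(Excluded from the current account — capital account: debt forgiveness received from foreign official creditors 220.8, acquisition of foreign patents and trademarks (non-produced assets) 166.4; financial account: domestic pension funds' purchases of foreign equities 1009.0, new loans extended by domestic banks to foreign borrowers 965.9, borrowing by resident firms from foreign banks 330.6.)

11980.3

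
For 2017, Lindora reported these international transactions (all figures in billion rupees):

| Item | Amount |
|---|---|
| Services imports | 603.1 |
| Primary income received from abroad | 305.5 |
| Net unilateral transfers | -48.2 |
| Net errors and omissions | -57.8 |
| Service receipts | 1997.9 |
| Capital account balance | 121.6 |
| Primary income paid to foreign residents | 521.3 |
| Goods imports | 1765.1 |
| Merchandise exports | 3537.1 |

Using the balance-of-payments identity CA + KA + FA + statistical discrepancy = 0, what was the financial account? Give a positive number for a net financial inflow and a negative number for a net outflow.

-2966.6

Goods balance = 3537.1 - 1765.1 = 1772.0
Services balance = 1997.9 - 603.1 = 1394.8
Trade balance (goods + services) = 1772.0 + 1394.8 = 3166.8
Net primary income = 305.5 - 521.3 = -215.8
Net secondary income = -48.2
Current account = 3166.8 + (-215.8) + (-48.2) = 2902.8
Financial account = -(2902.8 + 121.6 + (-57.8)) = -2966.6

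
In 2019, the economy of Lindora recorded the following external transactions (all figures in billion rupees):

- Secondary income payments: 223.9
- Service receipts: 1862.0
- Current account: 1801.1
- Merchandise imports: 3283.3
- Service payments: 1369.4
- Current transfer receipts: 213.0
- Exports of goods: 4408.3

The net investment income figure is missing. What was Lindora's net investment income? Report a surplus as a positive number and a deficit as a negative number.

Current account = goods balance + services balance + net primary income + net secondary income
Sum of the known components = 1606.7
Net investment income = CA - (known components) = 1801.1 - 1606.7 = 194.4

194.4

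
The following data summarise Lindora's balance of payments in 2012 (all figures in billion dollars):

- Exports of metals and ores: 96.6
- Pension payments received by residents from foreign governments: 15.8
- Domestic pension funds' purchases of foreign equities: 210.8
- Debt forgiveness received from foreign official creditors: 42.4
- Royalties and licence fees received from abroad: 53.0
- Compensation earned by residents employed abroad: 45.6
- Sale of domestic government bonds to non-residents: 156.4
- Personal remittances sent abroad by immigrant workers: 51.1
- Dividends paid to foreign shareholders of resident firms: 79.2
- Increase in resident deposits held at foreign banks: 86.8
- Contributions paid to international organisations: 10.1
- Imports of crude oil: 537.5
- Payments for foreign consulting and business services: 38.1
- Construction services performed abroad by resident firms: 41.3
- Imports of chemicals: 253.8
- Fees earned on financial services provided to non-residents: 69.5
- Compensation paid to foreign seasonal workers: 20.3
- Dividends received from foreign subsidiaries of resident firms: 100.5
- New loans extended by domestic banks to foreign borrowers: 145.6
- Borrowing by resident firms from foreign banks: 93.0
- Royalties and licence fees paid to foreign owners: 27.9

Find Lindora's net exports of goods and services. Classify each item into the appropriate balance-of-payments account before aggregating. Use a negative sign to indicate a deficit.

-596.9

Goods: 96.6 - 253.8 - 537.5 = -694.7
Services: -38.1 + 69.5 + 53.0 - 27.9 + 41.3 = 97.8
Trade balance = -694.7 + 97.8 = -596.9
(Excluded from the trade balance — secondary income: pension payments received by residents from foreign governments 15.8, personal remittances sent abroad by immigrant workers 51.1, contributions paid to international organisations 10.1; financial account: domestic pension funds' purchases of foreign equities 210.8, sale of domestic government bonds to non-residents 156.4, increase in resident deposits held at foreign banks 86.8, new loans extended by domestic banks to foreign borrowers 145.6, borrowing by resident firms from foreign banks 93.0; capital account: debt forgiveness received from foreign official creditors 42.4; primary income: compensation earned by residents employed abroad 45.6, dividends paid to foreign shareholders of resident firms 79.2, compensation paid to foreign seasonal workers 20.3, dividends received from foreign subsidiaries of resident firms 100.5.)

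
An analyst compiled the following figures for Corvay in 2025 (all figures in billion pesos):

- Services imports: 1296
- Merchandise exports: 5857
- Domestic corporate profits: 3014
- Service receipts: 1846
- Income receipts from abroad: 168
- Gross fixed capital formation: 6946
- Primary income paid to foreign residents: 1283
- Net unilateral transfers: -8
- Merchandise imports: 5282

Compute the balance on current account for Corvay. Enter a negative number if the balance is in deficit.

2

Goods balance = 5857 - 5282 = 575
Services balance = 1846 - 1296 = 550
Trade balance (goods + services) = 575 + 550 = 1125
Net primary income = 168 - 1283 = -1115
Net secondary income = -8
Current account = 1125 + (-1115) + (-8) = 2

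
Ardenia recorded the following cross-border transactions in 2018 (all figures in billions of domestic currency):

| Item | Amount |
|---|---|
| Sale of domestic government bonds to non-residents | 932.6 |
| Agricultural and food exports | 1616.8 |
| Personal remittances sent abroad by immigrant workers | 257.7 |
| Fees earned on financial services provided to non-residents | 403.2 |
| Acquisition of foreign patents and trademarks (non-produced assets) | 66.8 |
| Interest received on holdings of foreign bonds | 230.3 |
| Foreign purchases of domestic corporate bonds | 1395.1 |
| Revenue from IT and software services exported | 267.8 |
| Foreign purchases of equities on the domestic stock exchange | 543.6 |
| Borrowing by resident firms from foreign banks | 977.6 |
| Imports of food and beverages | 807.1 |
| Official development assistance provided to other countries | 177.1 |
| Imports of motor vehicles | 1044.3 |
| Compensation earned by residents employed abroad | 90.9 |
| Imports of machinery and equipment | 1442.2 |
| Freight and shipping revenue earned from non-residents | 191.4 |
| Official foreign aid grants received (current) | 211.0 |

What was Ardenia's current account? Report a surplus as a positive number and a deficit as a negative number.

Goods: -1044.3 - 1442.2 + 1616.8 - 807.1 = -1676.8
Services: 403.2 + 267.8 + 191.4 = 862.4
Primary income: 90.9 + 230.3 = 321.2
Secondary income: -177.1 - 257.7 + 211.0 = -223.8
Current account = (-1676.8) + 862.4 + 321.2 + (-223.8) = -717.0
(Excluded from the current account — financial account: sale of domestic government bonds to non-residents 932.6, foreign purchases of domestic corporate bonds 1395.1, foreign purchases of equities on the domestic stock exchange 543.6, borrowing by resident firms from foreign banks 977.6; capital account: acquisition of foreign patents and trademarks (non-produced assets) 66.8.)

-717.0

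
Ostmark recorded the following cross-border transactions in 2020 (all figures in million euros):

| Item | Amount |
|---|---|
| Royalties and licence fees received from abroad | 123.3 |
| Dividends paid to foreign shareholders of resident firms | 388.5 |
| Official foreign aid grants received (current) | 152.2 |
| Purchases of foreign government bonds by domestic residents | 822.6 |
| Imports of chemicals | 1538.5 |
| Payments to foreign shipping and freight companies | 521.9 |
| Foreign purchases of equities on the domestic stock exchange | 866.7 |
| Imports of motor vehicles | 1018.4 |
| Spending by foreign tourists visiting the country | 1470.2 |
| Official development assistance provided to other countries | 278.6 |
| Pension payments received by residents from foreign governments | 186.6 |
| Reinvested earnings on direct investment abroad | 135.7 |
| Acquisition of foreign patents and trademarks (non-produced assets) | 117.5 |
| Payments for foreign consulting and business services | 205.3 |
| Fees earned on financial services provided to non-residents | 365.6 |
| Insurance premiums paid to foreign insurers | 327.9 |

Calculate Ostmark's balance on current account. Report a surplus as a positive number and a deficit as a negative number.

Goods: -1018.4 - 1538.5 = -2556.9
Services: -327.9 - 205.3 + 1470.2 - 521.9 + 365.6 + 123.3 = 904.0
Primary income: -388.5 + 135.7 = -252.8
Secondary income: 186.6 + 152.2 - 278.6 = 60.2
Current account = (-2556.9) + 904.0 + (-252.8) + 60.2 = -1845.5
(Excluded from the current account — financial account: purchases of foreign government bonds by domestic residents 822.6, foreign purchases of equities on the domestic stock exchange 866.7; capital account: acquisition of foreign patents and trademarks (non-produced assets) 117.5.)

-1845.5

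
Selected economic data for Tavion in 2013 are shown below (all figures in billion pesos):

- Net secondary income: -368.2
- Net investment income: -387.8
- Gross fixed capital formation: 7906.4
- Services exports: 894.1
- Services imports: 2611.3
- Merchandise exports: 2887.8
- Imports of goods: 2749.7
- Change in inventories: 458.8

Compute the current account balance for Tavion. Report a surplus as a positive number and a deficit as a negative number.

Goods balance = 2887.8 - 2749.7 = 138.1
Services balance = 894.1 - 2611.3 = -1717.2
Trade balance (goods + services) = 138.1 + (-1717.2) = -1579.1
Net primary income = -387.8
Net secondary income = -368.2
Current account = -1579.1 + (-387.8) + (-368.2) = -2335.1

-2335.1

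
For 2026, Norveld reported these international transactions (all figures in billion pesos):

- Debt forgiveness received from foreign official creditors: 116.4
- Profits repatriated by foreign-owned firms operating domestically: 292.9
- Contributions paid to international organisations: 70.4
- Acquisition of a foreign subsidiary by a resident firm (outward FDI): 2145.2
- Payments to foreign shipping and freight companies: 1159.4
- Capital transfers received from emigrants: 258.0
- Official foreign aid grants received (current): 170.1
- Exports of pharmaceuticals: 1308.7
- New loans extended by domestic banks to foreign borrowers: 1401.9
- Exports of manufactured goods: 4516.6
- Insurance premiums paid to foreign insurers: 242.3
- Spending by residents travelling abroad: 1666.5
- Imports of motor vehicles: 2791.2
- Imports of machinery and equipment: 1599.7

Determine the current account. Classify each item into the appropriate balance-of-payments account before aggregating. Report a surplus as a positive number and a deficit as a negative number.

-1827.0

Goods: -2791.2 + 1308.7 + 4516.6 - 1599.7 = 1434.4
Services: -1666.5 - 1159.4 - 242.3 = -3068.2
Primary income: -292.9
Secondary income: -70.4 + 170.1 = 99.7
Current account = 1434.4 + (-3068.2) + (-292.9) + 99.7 = -1827.0
(Excluded from the current account — capital account: debt forgiveness received from foreign official creditors 116.4, capital transfers received from emigrants 258.0; financial account: acquisition of a foreign subsidiary by a resident firm (outward FDI) 2145.2, new loans extended by domestic banks to foreign borrowers 1401.9.)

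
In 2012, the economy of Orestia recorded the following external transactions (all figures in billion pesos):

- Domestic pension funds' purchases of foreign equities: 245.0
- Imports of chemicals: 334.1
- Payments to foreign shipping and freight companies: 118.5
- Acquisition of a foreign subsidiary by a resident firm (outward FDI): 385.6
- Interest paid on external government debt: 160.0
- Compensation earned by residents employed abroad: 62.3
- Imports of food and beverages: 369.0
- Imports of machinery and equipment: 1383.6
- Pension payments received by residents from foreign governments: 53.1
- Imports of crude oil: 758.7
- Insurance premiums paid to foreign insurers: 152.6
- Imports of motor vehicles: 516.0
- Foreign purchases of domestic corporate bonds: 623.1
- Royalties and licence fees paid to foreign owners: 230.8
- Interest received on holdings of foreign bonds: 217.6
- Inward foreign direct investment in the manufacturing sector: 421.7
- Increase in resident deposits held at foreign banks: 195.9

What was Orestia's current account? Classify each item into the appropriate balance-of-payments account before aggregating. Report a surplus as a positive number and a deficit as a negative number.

-3690.3

Goods: -1383.6 - 758.7 - 516.0 - 369.0 - 334.1 = -3361.4
Services: -152.6 - 230.8 - 118.5 = -501.9
Primary income: -160.0 + 217.6 + 62.3 = 119.9
Secondary income: 53.1
Current account = (-3361.4) + (-501.9) + 119.9 + 53.1 = -3690.3
(Excluded from the current account — financial account: domestic pension funds' purchases of foreign equities 245.0, acquisition of a foreign subsidiary by a resident firm (outward FDI) 385.6, foreign purchases of domestic corporate bonds 623.1, inward foreign direct investment in the manufacturing sector 421.7, increase in resident deposits held at foreign banks 195.9.)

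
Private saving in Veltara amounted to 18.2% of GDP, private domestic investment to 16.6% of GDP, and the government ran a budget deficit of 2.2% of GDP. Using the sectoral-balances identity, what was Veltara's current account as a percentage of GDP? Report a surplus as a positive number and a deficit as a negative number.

-0.6

By the sectoral-balances identity, CA = (S_private - I) + (T - G).
Private balance = 18.2 - 16.6 = 1.6
Government balance (T - G) = -2.2
CA = 1.6 + (-2.2) = -0.6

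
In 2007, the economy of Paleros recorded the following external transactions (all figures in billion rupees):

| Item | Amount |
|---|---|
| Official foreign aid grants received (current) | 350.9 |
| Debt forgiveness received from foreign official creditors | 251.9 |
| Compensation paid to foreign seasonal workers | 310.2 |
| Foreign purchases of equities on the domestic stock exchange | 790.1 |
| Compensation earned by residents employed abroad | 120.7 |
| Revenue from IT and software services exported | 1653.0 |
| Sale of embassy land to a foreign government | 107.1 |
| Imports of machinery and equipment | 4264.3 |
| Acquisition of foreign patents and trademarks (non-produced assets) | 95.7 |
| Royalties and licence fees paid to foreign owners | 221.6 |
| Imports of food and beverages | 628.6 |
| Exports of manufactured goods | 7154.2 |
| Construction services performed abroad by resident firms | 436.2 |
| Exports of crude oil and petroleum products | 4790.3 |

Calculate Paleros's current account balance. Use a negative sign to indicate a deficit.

Goods: 7154.2 - 4264.3 + 4790.3 - 628.6 = 7051.6
Services: -221.6 + 1653.0 + 436.2 = 1867.6
Primary income: 120.7 - 310.2 = -189.5
Secondary income: 350.9
Current account = 7051.6 + 1867.6 + (-189.5) + 350.9 = 9080.6
(Excluded from the current account — capital account: debt forgiveness received from foreign official creditors 251.9, sale of embassy land to a foreign government 107.1, acquisition of foreign patents and trademarks (non-produced assets) 95.7; financial account: foreign purchases of equities on the domestic stock exchange 790.1.)

9080.6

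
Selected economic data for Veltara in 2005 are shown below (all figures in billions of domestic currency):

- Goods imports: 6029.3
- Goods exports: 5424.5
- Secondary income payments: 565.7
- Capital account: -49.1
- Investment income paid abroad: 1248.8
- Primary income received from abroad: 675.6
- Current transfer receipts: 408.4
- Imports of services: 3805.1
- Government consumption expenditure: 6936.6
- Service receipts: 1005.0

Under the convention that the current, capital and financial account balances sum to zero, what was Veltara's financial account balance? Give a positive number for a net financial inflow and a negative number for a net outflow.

4184.5

Goods balance = 5424.5 - 6029.3 = -604.8
Services balance = 1005.0 - 3805.1 = -2800.1
Trade balance (goods + services) = -604.8 + (-2800.1) = -3404.9
Net primary income = 675.6 - 1248.8 = -573.2
Net secondary income = 408.4 - 565.7 = -157.3
Current account = -3404.9 + (-573.2) + (-157.3) = -4135.4
Financial account = -(-4135.4 + (-49.1)) = 4184.5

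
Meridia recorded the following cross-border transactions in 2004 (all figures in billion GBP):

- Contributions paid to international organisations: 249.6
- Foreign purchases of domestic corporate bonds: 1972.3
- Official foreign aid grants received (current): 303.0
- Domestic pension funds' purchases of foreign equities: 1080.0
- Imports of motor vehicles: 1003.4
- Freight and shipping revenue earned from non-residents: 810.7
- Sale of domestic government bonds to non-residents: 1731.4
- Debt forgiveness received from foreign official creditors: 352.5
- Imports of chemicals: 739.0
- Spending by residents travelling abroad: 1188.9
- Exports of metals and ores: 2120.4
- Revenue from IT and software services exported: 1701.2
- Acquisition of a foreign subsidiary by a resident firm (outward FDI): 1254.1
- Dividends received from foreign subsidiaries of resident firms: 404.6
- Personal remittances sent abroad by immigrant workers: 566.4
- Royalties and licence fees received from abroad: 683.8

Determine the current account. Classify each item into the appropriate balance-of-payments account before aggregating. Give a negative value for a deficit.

Goods: 2120.4 - 1003.4 - 739.0 = 378.0
Services: 1701.2 + 683.8 - 1188.9 + 810.7 = 2006.8
Primary income: 404.6
Secondary income: 303.0 - 249.6 - 566.4 = -513.0
Current account = 378.0 + 2006.8 + 404.6 + (-513.0) = 2276.4
(Excluded from the current account — financial account: foreign purchases of domestic corporate bonds 1972.3, domestic pension funds' purchases of foreign equities 1080.0, sale of domestic government bonds to non-residents 1731.4, acquisition of a foreign subsidiary by a resident firm (outward FDI) 1254.1; capital account: debt forgiveness received from foreign official creditors 352.5.)

2276.4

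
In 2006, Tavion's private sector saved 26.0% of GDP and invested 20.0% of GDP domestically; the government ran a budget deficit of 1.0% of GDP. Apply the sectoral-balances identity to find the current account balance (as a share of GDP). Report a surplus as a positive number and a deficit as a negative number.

By the sectoral-balances identity, CA = (S_private - I) + (T - G).
Private balance = 26.0 - 20.0 = 6.0
Government balance (T - G) = -1.0
CA = 6.0 + (-1.0) = 5.0

5.0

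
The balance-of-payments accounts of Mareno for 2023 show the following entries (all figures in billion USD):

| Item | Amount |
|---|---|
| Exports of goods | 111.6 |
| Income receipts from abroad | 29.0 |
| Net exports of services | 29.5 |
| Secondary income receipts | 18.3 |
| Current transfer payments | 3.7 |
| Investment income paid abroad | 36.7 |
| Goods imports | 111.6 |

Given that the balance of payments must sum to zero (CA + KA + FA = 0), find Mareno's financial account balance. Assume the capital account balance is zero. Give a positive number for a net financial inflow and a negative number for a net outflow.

-36.4

Goods balance = 111.6 - 111.6 = 0.0
Services balance = 29.5
Trade balance (goods + services) = 0.0 + 29.5 = 29.5
Net primary income = 29.0 - 36.7 = -7.7
Net secondary income = 18.3 - 3.7 = 14.6
Current account = 29.5 + (-7.7) + 14.6 = 36.4
Financial account = -(36.4) = -36.4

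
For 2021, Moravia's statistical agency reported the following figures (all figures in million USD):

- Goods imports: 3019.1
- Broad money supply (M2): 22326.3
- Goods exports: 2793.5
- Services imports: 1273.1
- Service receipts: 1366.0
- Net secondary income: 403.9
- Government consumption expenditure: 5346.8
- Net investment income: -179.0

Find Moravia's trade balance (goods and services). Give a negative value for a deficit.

-132.7

Goods balance = 2793.5 - 3019.1 = -225.6
Services balance = 1366.0 - 1273.1 = 92.9
Trade balance (goods + services) = -225.6 + 92.9 = -132.7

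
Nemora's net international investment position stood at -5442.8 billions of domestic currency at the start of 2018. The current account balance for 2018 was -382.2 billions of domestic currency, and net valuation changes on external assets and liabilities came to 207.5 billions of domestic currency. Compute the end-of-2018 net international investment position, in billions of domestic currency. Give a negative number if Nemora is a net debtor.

-5617.5

Change in NIIP = current account + net valuation change = -382.2 + 207.5 = -174.7
End-of-year NIIP = -5442.8 + (-174.7) = -5617.5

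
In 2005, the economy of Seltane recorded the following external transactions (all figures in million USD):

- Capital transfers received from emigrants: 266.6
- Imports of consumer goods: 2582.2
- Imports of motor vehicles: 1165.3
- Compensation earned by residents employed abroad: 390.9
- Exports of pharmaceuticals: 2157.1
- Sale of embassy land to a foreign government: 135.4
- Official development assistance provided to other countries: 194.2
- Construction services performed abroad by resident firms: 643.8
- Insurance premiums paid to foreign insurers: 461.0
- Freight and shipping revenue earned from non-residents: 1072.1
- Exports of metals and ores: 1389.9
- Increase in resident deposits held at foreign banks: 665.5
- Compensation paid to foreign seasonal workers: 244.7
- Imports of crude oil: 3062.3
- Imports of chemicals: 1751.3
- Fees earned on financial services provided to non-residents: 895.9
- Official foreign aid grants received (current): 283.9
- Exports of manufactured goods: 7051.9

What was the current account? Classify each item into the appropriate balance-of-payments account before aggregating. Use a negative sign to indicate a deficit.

4424.5

Goods: 2157.1 - 3062.3 - 1165.3 - 1751.3 + 1389.9 + 7051.9 - 2582.2 = 2037.8
Services: 1072.1 - 461.0 + 643.8 + 895.9 = 2150.8
Primary income: -244.7 + 390.9 = 146.2
Secondary income: -194.2 + 283.9 = 89.7
Current account = 2037.8 + 2150.8 + 146.2 + 89.7 = 4424.5
(Excluded from the current account — capital account: capital transfers received from emigrants 266.6, sale of embassy land to a foreign government 135.4; financial account: increase in resident deposits held at foreign banks 665.5.)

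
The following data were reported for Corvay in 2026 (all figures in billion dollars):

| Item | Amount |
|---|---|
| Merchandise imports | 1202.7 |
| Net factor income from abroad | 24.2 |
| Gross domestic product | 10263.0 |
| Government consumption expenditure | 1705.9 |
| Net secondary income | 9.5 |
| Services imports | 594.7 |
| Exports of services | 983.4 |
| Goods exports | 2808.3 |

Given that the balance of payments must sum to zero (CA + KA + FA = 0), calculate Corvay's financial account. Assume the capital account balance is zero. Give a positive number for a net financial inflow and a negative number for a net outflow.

Goods balance = 2808.3 - 1202.7 = 1605.6
Services balance = 983.4 - 594.7 = 388.7
Trade balance (goods + services) = 1605.6 + 388.7 = 1994.3
Net primary income = 24.2
Net secondary income = 9.5
Current account = 1994.3 + 24.2 + 9.5 = 2028.0
Financial account = -(2028.0) = -2028.0

-2028.0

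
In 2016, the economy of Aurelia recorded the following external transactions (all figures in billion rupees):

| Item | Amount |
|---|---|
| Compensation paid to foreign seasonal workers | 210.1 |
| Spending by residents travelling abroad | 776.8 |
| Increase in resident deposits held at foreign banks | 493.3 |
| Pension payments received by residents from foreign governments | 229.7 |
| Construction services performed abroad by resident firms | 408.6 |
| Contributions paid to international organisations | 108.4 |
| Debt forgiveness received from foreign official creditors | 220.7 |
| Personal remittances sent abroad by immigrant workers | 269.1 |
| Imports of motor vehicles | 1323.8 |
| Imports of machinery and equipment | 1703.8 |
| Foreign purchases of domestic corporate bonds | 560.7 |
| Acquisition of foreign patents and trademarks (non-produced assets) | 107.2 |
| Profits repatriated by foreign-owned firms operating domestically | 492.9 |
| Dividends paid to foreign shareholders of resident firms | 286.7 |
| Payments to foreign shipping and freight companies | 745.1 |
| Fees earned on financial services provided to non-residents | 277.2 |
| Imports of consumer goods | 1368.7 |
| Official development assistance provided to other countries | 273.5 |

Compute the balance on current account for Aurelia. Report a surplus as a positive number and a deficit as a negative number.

Goods: -1703.8 - 1323.8 - 1368.7 = -4396.3
Services: -776.8 - 745.1 + 408.6 + 277.2 = -836.1
Primary income: -492.9 - 210.1 - 286.7 = -989.7
Secondary income: -273.5 - 108.4 - 269.1 + 229.7 = -421.3
Current account = (-4396.3) + (-836.1) + (-989.7) + (-421.3) = -6643.4
(Excluded from the current account — financial account: increase in resident deposits held at foreign banks 493.3, foreign purchases of domestic corporate bonds 560.7; capital account: debt forgiveness received from foreign official creditors 220.7, acquisition of foreign patents and trademarks (non-produced assets) 107.2.)

-6643.4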